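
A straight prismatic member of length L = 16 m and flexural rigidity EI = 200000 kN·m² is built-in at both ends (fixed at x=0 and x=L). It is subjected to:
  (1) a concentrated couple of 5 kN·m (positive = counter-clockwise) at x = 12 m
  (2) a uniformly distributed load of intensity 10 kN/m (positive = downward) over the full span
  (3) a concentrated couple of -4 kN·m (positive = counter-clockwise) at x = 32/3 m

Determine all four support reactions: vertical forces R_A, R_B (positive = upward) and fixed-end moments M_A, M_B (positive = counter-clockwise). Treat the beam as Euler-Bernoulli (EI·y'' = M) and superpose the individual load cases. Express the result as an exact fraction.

R_A = 30727/384 kN, M_A = 3417/16 kN·m, R_B = 30713/384 kN, M_B = -10285/48 kN·m

Load 1 — applied couple M₀=5 kN·m at a=12 m (b=L-a=4):
  R_A = 6M₀ab/L³ = 6·5·12·4/16³ = 45/128 kN
  M_A = M₀b(2a-b)/L² = 5·4·(2·12-4)/16² = 25/16 kN·m
  R_B = -6M₀ab/L³ = -6·5·12·4/16³ = -45/128 kN
  M_B = M₀a(2b-a)/L² = 5·12·(2·4-12)/16² = -15/16 kN·m
Load 2 — uniform load w=10 kN/m over full span:
  R_A = wL/2 = 10·16/2 = 80 kN
  M_A = wL²/12 = 10·16²/12 = 640/3 kN·m
  R_B = wL/2 = 10·16/2 = 80 kN
  M_B = -wL²/12 = -10·16²/12 = -640/3 kN·m
Load 3 — applied couple M₀=-4 kN·m at a=32/3 m (b=L-a=16/3):
  R_A = 6M₀ab/L³ = 6·(-4)·(32/3)·(16/3)/16³ = -1/3 kN
  M_A = M₀b(2a-b)/L² = (-4)·(16/3)·(2·(32/3)-(16/3))/16² = -4/3 kN·m
  R_B = -6M₀ab/L³ = -6·(-4)·(32/3)·(16/3)/16³ = 1/3 kN
  M_B = M₀a(2b-a)/L² = (-4)·(32/3)·(2·(16/3)-(32/3))/16² = 0 kN·m
Superposition: R_A = 30727/384 kN, M_A = 3417/16 kN·m, R_B = 30713/384 kN, M_B = -10285/48 kN·m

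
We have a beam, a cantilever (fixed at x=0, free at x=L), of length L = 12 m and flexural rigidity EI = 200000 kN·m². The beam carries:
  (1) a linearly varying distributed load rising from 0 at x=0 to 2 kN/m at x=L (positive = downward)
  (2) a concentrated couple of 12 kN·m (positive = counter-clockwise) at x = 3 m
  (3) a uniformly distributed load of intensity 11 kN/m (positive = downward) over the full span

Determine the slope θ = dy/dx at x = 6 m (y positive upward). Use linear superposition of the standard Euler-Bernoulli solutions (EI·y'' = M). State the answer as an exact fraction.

Load 1 — triangular load w₀=2 kN/m (0→w₀ over full span):
  θ_1 = (w₀Lx²/4-w₀L²x/3-w₀x⁴/(24L))/EI = (2·12·6²/4-2·12²·6/3-2·6⁴/(24·12))/200000 = -369/200000 rad
Load 2 — applied couple M₀=12 kN·m at a=3 m (b=L-a=9):
  θ_2 = M₀a/EI  [x>a] = 12·3/200000 = 9/50000 rad
Load 3 — uniform load w=11 kN/m over full span:
  θ_3 = -wx(x²-3Lx+3L²)/(6EI) = -11·6·(6²-3·12·6+3·12²)/(6·200000) = -693/50000 rad
Superposition: θ = Σ θ_i = -621/40000 rad ≈ -0.015525 rad

θ(6) = -621/40000 rad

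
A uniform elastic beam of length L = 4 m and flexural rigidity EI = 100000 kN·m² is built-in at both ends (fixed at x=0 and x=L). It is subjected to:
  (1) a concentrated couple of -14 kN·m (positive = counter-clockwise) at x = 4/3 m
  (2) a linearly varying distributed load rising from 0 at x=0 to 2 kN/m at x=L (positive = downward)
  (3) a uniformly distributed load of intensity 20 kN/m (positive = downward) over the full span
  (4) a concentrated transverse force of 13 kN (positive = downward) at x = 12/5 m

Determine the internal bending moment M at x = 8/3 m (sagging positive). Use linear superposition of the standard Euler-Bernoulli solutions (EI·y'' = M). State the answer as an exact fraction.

Load 1 — applied couple M₀=-14 kN·m at a=4/3 m (b=L-a=8/3):
  M_1 = R_Ax - M_A - M₀  [x>a] with R_A=-14/3, M_A=0 = (-14/3)·(8/3) - 0 - (-14) = 14/9 kN·m
Load 2 — triangular load w₀=2 kN/m (0→w₀ over full span):
  M_2 = 3w₀Lx/20 - w₀L²/30 - w₀x³/(6L) = 3·2·4·(8/3)/20 - 2·4²/30 - 2·(8/3)³/(6·4) = 224/405 kN·m
Load 3 — uniform load w=20 kN/m over full span:
  M_3 = wLx/2 - wL²/12 - wx²/2 = 20·4·(8/3)/2 - 20·4²/12 - 20·(8/3)²/2 = 80/9 kN·m
Load 4 — point force P=13 kN at a=12/5 m (b=L-a=8/5):
  M_4 = Pa²(a+3b)(L-x)/L³ - Pa²b/L²  [x>a] = 13·(12/5)²·((12/5)+3·(8/5))·(4-(8/3))/4³ - 13·(12/5)²·(8/5)/4² = 468/125 kN·m
Superposition: M = Σ M_i = 149258/10125 kN·m ≈ 14.741531 kN·m

M(8/3) = 149258/10125 kN·m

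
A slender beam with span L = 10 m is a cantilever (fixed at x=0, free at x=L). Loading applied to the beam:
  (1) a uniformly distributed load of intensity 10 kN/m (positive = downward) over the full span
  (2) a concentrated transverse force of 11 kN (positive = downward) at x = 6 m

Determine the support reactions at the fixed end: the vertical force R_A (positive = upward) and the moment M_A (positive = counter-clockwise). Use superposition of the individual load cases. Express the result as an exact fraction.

R_A = 111 kN, M_A = 566 kN·m

Load 1 — uniform load w=10 kN/m over full span:
  R_A = wL = 10·10 = 100 kN
  M_A = wL²/2 = 10·10²/2 = 500 kN·m
Load 2 — point force P=11 kN at a=6 m (b=L-a=4):
  R_A = P = 11 kN
  M_A = Pa = 11·6 = 66 kN·m
Superposition: R_A = 111 kN, M_A = 566 kN·m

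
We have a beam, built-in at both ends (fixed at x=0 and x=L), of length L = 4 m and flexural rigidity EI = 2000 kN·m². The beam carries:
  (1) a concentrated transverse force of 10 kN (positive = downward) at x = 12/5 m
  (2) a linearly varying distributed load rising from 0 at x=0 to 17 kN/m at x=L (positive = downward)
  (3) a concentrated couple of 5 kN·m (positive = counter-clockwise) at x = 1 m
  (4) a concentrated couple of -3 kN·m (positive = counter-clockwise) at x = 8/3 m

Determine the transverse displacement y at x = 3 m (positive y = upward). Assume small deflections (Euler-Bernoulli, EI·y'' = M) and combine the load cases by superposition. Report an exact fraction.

y(3) = -4409/1920000 m

Load 1 — point force P=10 kN at a=12/5 m (b=L-a=8/5):
  y_1 = -Pa²(L-x)²(3bL-(3b+a)(L-x))/(6L³EI)  [x>a] = -10·(12/5)²·(4-3)²·(3·(8/5)·4-(3·(8/5)+(12/5))·(4-3))/(6·4³·2000) = -9/10000 m
Load 2 — triangular load w₀=17 kN/m (0→w₀ over full span):
  y_2 = -w₀x²(L-x)²(x+2L)/(120LEI) = -17·3²·(4-3)²·(3+2·4)/(120·4·2000) = -561/320000 m
Load 3 — applied couple M₀=5 kN·m at a=1 m (b=L-a=3):
  y_3 = (R_Ax³/6 - M_Ax²/2 - M₀(x-a)²/2)/EI  [x>a] with R_A=45/32, M_A=-15/16 = ((45/32)·3³/6 - (-15/16)·3²/2 - 5·(3-1)²/2)/2000 = 7/25600 m
Load 4 — applied couple M₀=-3 kN·m at a=8/3 m (b=L-a=4/3):
  y_4 = (R_Ax³/6 - M_Ax²/2 - M₀(x-a)²/2)/EI  [x>a] with R_A=-1, M_A=-1 = ((-1)·3³/6 - (-1)·3²/2 - (-3)·(3-(8/3))²/2)/2000 = 1/12000 m
Superposition: y = Σ y_i = -4409/1920000 m ≈ -0.002296 m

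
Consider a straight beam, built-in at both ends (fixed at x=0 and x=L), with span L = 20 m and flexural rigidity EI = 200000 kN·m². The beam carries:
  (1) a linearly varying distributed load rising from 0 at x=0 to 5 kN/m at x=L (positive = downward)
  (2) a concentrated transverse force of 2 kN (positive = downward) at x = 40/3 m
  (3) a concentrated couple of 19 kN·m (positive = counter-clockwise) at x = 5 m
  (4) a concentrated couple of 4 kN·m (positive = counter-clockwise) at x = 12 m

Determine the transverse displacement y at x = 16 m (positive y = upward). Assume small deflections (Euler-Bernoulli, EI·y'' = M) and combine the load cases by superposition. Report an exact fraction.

y(16) = -9570223/4050000000 m

Load 1 — triangular load w₀=5 kN/m (0→w₀ over full span):
  y_1 = -w₀x²(L-x)²(x+2L)/(120LEI) = -5·16²·(20-16)²·(16+2·20)/(120·20·200000) = -112/46875 m
Load 2 — point force P=2 kN at a=40/3 m (b=L-a=20/3):
  y_2 = -Pa²(L-x)²(3bL-(3b+a)(L-x))/(6L³EI)  [x>a] = -2·(40/3)²·(20-16)²·(3·(20/3)·20-(3·(20/3)+(40/3))·(20-16))/(6·20³·200000) = -8/50625 m
Load 3 — applied couple M₀=19 kN·m at a=5 m (b=L-a=15):
  y_3 = (R_Ax³/6 - M_Ax²/2 - M₀(x-a)²/2)/EI  [x>a] with R_A=171/160, M_A=-57/16 = ((171/160)·16³/6 - (-57/16)·16²/2 - 19·(16-5)²/2)/200000 = 361/2000000 m
Load 4 — applied couple M₀=4 kN·m at a=12 m (b=L-a=8):
  y_4 = (R_Ax³/6 - M_Ax²/2 - M₀(x-a)²/2)/EI  [x>a] with R_A=36/125, M_A=32/25 = ((36/125)·16³/6 - (32/25)·16²/2 - 4·(16-12)²/2)/200000 = 3/781250 m
Superposition: y = Σ y_i = -9570223/4050000000 m ≈ -0.002363 m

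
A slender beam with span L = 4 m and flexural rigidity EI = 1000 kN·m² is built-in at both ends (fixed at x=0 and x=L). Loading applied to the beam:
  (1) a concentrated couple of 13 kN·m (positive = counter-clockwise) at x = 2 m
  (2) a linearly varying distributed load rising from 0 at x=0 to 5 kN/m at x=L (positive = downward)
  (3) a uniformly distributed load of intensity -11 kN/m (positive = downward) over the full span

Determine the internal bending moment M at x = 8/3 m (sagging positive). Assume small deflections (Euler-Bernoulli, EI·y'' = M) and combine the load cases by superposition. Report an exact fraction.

M(8/3) = -2189/324 kN·m

Load 1 — applied couple M₀=13 kN·m at a=2 m (b=L-a=2):
  M_1 = R_Ax - M_A - M₀  [x>a] with R_A=39/8, M_A=13/4 = (39/8)·(8/3) - (13/4) - 13 = -13/4 kN·m
Load 2 — triangular load w₀=5 kN/m (0→w₀ over full span):
  M_2 = 3w₀Lx/20 - w₀L²/30 - w₀x³/(6L) = 3·5·4·(8/3)/20 - 5·4²/30 - 5·(8/3)³/(6·4) = 112/81 kN·m
Load 3 — uniform load w=-11 kN/m over full span:
  M_3 = wLx/2 - wL²/12 - wx²/2 = (-11)·4·(8/3)/2 - (-11)·4²/12 - (-11)·(8/3)²/2 = -44/9 kN·m
Superposition: M = Σ M_i = -2189/324 kN·m ≈ -6.756173 kN·m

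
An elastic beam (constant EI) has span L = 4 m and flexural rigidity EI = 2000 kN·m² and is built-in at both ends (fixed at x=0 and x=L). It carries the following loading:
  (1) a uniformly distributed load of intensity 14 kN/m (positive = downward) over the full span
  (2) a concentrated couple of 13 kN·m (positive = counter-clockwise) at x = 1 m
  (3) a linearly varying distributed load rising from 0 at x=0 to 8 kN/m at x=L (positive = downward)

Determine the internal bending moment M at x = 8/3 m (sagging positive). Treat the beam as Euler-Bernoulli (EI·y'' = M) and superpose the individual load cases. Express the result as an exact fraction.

M(8/3) = 49391/6480 kN·m

Load 1 — uniform load w=14 kN/m over full span:
  M_1 = wLx/2 - wL²/12 - wx²/2 = 14·4·(8/3)/2 - 14·4²/12 - 14·(8/3)²/2 = 56/9 kN·m
Load 2 — applied couple M₀=13 kN·m at a=1 m (b=L-a=3):
  M_2 = R_Ax - M_A - M₀  [x>a] with R_A=117/32, M_A=-39/16 = (117/32)·(8/3) - (-39/16) - 13 = -13/16 kN·m
Load 3 — triangular load w₀=8 kN/m (0→w₀ over full span):
  M_3 = 3w₀Lx/20 - w₀L²/30 - w₀x³/(6L) = 3·8·4·(8/3)/20 - 8·4²/30 - 8·(8/3)³/(6·4) = 896/405 kN·m
Superposition: M = Σ M_i = 49391/6480 kN·m ≈ 7.622068 kN·m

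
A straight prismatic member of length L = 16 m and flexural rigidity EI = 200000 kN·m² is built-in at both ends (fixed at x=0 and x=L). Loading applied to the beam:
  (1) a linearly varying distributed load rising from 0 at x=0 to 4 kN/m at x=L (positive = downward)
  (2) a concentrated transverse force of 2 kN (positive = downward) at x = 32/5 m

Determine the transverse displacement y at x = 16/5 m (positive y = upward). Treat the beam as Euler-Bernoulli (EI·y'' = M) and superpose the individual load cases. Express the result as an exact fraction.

y(16/5) = -102208/146484375 m

Load 1 — triangular load w₀=4 kN/m (0→w₀ over full span):
  y_1 = -w₀x²(L-x)²(x+2L)/(120LEI) = -4·(16/5)²·(16-(16/5))²·((16/5)+2·16)/(120·16·200000) = -90112/146484375 m
Load 2 — point force P=2 kN at a=32/5 m (b=L-a=48/5):
  y_2 = -Pb²x²(3aL-(3a+b)x)/(6L³EI)  [x≤a] = -2·(48/5)²·(16/5)²·(3·(32/5)·16-(3·(32/5)+(48/5))·(16/5))/(6·16³·200000) = -4032/48828125 m
Superposition: y = Σ y_i = -102208/146484375 m ≈ -0.000698 m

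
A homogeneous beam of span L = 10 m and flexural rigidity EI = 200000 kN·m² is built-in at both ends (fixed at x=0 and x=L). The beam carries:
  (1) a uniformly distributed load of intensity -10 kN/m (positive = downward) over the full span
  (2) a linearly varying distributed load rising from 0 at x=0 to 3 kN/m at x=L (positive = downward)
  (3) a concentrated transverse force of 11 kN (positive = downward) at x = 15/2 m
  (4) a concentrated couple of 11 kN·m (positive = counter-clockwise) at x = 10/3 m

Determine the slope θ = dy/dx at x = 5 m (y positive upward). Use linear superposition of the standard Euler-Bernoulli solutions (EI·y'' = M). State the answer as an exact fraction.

θ(5) = -3/102400 rad

Load 1 — uniform load w=-10 kN/m over full span:
  θ_1 = -wx(L-x)(L-2x)/(12EI) = -(-10)·5·(10-5)·(10-2·5)/(12·200000) = 0 rad
Load 2 — triangular load w₀=3 kN/m (0→w₀ over full span):
  θ_2 = -w₀(2x(L-x)(L-2x)(x+2L)+x²(L-x)²)/(120LEI) = -3·(2·5·(10-5)·(10-2·5)·(5+2·10)+5²·(10-5)²)/(120·10·200000) = -1/128000 rad
Load 3 — point force P=11 kN at a=15/2 m (b=L-a=5/2):
  θ_3 = -Pb²x(2aL-(3a+b)x)/(2L³EI)  [x≤a] = -11·(5/2)²·5·(2·(15/2)·10-(3·(15/2)+(5/2))·5)/(2·10³·200000) = -11/512000 rad
Load 4 — applied couple M₀=11 kN·m at a=10/3 m (b=L-a=20/3):
  θ_4 = (R_Ax²/2 - M_Ax - M₀(x-a))/EI  [x>a] with R_A=22/15, M_A=0 = ((22/15)·5²/2 - 0·5 - 11·(5-(10/3)))/200000 = 0 rad
Superposition: θ = Σ θ_i = -3/102400 rad ≈ -0.000029 rad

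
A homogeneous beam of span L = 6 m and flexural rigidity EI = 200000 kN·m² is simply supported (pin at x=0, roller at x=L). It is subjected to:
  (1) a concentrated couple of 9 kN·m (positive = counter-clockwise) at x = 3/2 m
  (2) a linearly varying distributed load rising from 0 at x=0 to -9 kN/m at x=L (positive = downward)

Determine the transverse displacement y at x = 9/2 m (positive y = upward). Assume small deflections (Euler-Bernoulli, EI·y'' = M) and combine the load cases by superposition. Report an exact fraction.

Load 1 — applied couple M₀=9 kN·m at a=3/2 m (b=L-a=9/2):
  y_1 = (M₀x³/(6L)-M₀(x-a)²/2+C₁x)/EI  [x>a] with C₁=M₀(3b²-L²)/(6L)=99/16 = (9·(9/2)³/(6·6)-9·((9/2)-(3/2))²/2+(99/16)·(9/2))/200000 = 81/1600000 m
Load 2 — triangular load w₀=-9 kN/m (0→w₀ over full span):
  y_2 = -w₀x(7L⁴-10L²x²+3x⁴)/(360LEI) = -(-9)·(9/2)·(7·6⁴-10·6²·(9/2)²+3·(9/2)⁴)/(360·6·200000) = 28917/102400000 m
Superposition: y = Σ y_i = 34101/102400000 m ≈ 0.000333 m

y(9/2) = 34101/102400000 m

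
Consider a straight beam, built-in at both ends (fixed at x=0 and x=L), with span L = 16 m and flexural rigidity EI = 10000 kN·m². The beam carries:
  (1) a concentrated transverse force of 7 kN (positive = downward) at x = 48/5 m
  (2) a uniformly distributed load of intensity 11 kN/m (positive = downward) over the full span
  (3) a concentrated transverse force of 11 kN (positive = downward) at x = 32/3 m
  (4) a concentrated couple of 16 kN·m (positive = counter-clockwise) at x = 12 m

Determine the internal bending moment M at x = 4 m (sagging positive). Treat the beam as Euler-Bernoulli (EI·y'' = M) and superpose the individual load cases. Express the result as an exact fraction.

M(4) = 177577/6750 kN·m

Load 1 — point force P=7 kN at a=48/5 m (b=L-a=32/5):
  M_1 = Pb²(3a+b)x/L³ - Pab²/L²  [x≤a] = 7·(32/5)²·(3·(48/5)+(32/5))·4/16³ - 7·(48/5)·(32/5)²/16² = -112/125 kN·m
Load 2 — uniform load w=11 kN/m over full span:
  M_2 = wLx/2 - wL²/12 - wx²/2 = 11·16·4/2 - 11·16²/12 - 11·4²/2 = 88/3 kN·m
Load 3 — point force P=11 kN at a=32/3 m (b=L-a=16/3):
  M_3 = Pb²(3a+b)x/L³ - Pab²/L²  [x≤a] = 11·(16/3)²·(3·(32/3)+(16/3))·4/16³ - 11·(32/3)·(16/3)²/16² = -44/27 kN·m
Load 4 — applied couple M₀=16 kN·m at a=12 m (b=L-a=4):
  M_4 = R_Ax - M_A  [x≤a] with R_A=9/8, M_A=5 = (9/8)·4 - 5 = -1/2 kN·m
Superposition: M = Σ M_i = 177577/6750 kN·m ≈ 26.307704 kN·m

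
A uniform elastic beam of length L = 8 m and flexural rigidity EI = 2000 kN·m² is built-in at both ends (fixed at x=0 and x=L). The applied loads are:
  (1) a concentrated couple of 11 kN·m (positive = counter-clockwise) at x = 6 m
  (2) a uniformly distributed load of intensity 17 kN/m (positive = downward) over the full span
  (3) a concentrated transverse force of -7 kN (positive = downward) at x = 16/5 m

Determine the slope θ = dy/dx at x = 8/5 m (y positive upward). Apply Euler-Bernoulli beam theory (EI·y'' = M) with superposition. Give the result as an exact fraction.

Load 1 — applied couple M₀=11 kN·m at a=6 m (b=L-a=2):
  θ_1 = (R_Ax²/2 - M_Ax)/EI  [x≤a] with R_A=99/64, M_A=55/16 = ((99/64)·(8/5)²/2 - (55/16)·(8/5))/2000 = -11/6250 rad
Load 2 — uniform load w=17 kN/m over full span:
  θ_2 = -wx(L-x)(L-2x)/(12EI) = -17·(8/5)·(8-(8/5))·(8-2·(8/5))/(12·2000) = -544/15625 rad
Load 3 — point force P=-7 kN at a=16/5 m (b=L-a=24/5):
  θ_3 = -Pb²x(2aL-(3a+b)x)/(2L³EI)  [x≤a] = -(-7)·(24/5)²·(8/5)·(2·(16/5)·8-(3·(16/5)+(24/5))·(8/5))/(2·8³·2000) = 1386/390625 rad
Superposition: θ = Σ θ_i = -25803/781250 rad ≈ -0.033028 rad

θ(8/5) = -25803/781250 rad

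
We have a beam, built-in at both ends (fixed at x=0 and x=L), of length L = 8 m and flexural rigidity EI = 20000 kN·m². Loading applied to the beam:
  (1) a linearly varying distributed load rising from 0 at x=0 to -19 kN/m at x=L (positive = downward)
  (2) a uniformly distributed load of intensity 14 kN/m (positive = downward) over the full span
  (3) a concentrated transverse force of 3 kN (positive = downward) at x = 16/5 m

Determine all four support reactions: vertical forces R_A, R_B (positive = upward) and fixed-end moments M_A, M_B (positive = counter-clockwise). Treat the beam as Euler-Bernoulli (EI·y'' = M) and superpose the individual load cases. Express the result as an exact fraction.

Load 1 — triangular load w₀=-19 kN/m (0→w₀ over full span):
  R_A = 3w₀L/20 = 3·(-19)·8/20 = -114/5 kN
  M_A = w₀L²/30 = (-19)·8²/30 = -608/15 kN·m
  R_B = 7w₀L/20 = 7·(-19)·8/20 = -266/5 kN
  M_B = -w₀L²/20 = -(-19)·8²/20 = 304/5 kN·m
Load 2 — uniform load w=14 kN/m over full span:
  R_A = wL/2 = 14·8/2 = 56 kN
  M_A = wL²/12 = 14·8²/12 = 224/3 kN·m
  R_B = wL/2 = 14·8/2 = 56 kN
  M_B = -wL²/12 = -14·8²/12 = -224/3 kN·m
Load 3 — point force P=3 kN at a=16/5 m (b=L-a=24/5):
  R_A = Pb²(3a+b)/L³ = 3·(24/5)²·(3·(16/5)+(24/5))/8³ = 243/125 kN
  M_A = Pab²/L² = 3·(16/5)·(24/5)²/8² = 432/125 kN·m
  R_B = Pa²(a+3b)/L³ = 3·(16/5)²·((16/5)+3·(24/5))/8³ = 132/125 kN
  M_B = -Pa²b/L² = -3·(16/5)²·(24/5)/8² = -288/125 kN·m
Superposition: R_A = 4393/125 kN, M_A = 14096/375 kN·m, R_B = 482/125 kN, M_B = -6064/375 kN·m

R_A = 4393/125 kN, M_A = 14096/375 kN·m, R_B = 482/125 kN, M_B = -6064/375 kN·m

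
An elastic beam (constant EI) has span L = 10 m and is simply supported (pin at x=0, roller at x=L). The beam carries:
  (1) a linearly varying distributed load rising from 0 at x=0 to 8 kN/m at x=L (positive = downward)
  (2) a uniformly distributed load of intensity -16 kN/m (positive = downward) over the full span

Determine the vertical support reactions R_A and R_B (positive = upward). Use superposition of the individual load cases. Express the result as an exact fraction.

Load 1 — triangular load w₀=8 kN/m (0→w₀ over full span):
  R_A = w₀L/6 = 8·10/6 = 40/3 kN
  R_B = w₀L/3 = 8·10/3 = 80/3 kN
Load 2 — uniform load w=-16 kN/m over full span:
  R_A = wL/2 = (-16)·10/2 = -80 kN
  R_B = wL/2 = (-16)·10/2 = -80 kN
Superposition: R_A = -200/3 kN, R_B = -160/3 kN

R_A = -200/3 kN, R_B = -160/3 kN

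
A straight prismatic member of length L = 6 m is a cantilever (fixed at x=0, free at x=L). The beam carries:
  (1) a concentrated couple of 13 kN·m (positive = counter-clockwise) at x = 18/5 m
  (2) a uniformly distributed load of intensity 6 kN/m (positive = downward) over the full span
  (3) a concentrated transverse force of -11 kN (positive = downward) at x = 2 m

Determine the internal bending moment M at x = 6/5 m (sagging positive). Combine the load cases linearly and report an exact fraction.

M(6/5) = -1183/25 kN·m

Load 1 — applied couple M₀=13 kN·m at a=18/5 m (b=L-a=12/5):
  M_1 = M₀  [x≤a] = 13 = 13 kN·m
Load 2 — uniform load w=6 kN/m over full span:
  M_2 = -w(L-x)²/2 = -6·(6-(6/5))²/2 = -1728/25 kN·m
Load 3 — point force P=-11 kN at a=2 m (b=L-a=4):
  M_3 = -P(a-x)  [x≤a] = -(-11)·(2-(6/5)) = 44/5 kN·m
Superposition: M = Σ M_i = -1183/25 kN·m ≈ -47.320000 kN·m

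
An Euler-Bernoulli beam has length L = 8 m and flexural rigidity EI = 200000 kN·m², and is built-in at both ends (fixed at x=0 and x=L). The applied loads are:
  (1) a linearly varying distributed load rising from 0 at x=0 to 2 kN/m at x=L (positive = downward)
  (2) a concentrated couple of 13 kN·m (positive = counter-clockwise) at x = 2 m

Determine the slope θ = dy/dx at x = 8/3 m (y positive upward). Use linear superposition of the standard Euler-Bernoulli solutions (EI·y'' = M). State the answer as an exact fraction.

Load 1 — triangular load w₀=2 kN/m (0→w₀ over full span):
  θ_1 = -w₀(2x(L-x)(L-2x)(x+2L)+x²(L-x)²)/(120LEI) = -2·(2·(8/3)·(8-(8/3))·(8-2·(8/3))·((8/3)+2·8)+(8/3)²·(8-(8/3))²)/(120·8·200000) = -64/3796875 rad
Load 2 — applied couple M₀=13 kN·m at a=2 m (b=L-a=6):
  θ_2 = (R_Ax²/2 - M_Ax - M₀(x-a))/EI  [x>a] with R_A=117/64, M_A=-39/16 = ((117/64)·(8/3)²/2 - (-39/16)·(8/3) - 13·((8/3)-2))/200000 = 13/600000 rad
Superposition: θ = Σ θ_i = 1169/243000000 rad ≈ 0.000005 rad

θ(8/3) = 1169/243000000 rad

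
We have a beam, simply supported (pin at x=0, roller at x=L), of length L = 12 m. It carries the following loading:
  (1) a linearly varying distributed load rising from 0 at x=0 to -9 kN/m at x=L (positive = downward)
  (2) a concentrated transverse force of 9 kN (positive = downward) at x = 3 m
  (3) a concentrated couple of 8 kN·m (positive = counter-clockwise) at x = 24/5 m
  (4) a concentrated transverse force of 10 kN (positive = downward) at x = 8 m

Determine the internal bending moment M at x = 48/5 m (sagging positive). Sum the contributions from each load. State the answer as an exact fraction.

Load 1 — triangular load w₀=-9 kN/m (0→w₀ over full span):
  M_1 = w₀Lx/6 - w₀x³/(6L) = (-9)·12·(48/5)/6 - (-9)·(48/5)³/(6·12) = -7776/125 kN·m
Load 2 — point force P=9 kN at a=3 m (b=L-a=9):
  M_2 = Pa(L-x)/L  [x>a] = 9·3·(12-(48/5))/12 = 27/5 kN·m
Load 3 — applied couple M₀=8 kN·m at a=24/5 m (b=L-a=36/5):
  M_3 = M₀x/L - M₀  [x>a] = 8·(48/5)/12 - 8 = -8/5 kN·m
Load 4 — point force P=10 kN at a=8 m (b=L-a=4):
  M_4 = Pa(L-x)/L  [x>a] = 10·8·(12-(48/5))/12 = 16 kN·m
Superposition: M = Σ M_i = -5301/125 kN·m ≈ -42.408000 kN·m

M(48/5) = -5301/125 kN·m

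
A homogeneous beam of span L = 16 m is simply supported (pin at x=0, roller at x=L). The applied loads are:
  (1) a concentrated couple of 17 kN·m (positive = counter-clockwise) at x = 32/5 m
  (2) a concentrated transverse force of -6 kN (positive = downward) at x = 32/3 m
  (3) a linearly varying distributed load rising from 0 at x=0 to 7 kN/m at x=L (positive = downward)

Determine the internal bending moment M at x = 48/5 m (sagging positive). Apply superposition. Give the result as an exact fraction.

M(48/5) = 11086/125 kN·m

Load 1 — applied couple M₀=17 kN·m at a=32/5 m (b=L-a=48/5):
  M_1 = M₀x/L - M₀  [x>a] = 17·(48/5)/16 - 17 = -34/5 kN·m
Load 2 — point force P=-6 kN at a=32/3 m (b=L-a=16/3):
  M_2 = Pbx/L  [x≤a] = (-6)·(16/3)·(48/5)/16 = -96/5 kN·m
Load 3 — triangular load w₀=7 kN/m (0→w₀ over full span):
  M_3 = w₀Lx/6 - w₀x³/(6L) = 7·16·(48/5)/6 - 7·(48/5)³/(6·16) = 14336/125 kN·m
Superposition: M = Σ M_i = 11086/125 kN·m ≈ 88.688000 kN·m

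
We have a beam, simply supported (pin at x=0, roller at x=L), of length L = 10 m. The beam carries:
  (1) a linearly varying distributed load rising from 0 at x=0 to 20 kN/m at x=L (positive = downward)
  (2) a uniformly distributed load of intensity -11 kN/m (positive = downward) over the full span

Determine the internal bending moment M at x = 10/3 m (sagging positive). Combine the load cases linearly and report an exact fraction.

M(10/3) = -1900/81 kN·m

Load 1 — triangular load w₀=20 kN/m (0→w₀ over full span):
  M_1 = w₀Lx/6 - w₀x³/(6L) = 20·10·(10/3)/6 - 20·(10/3)³/(6·10) = 8000/81 kN·m
Load 2 — uniform load w=-11 kN/m over full span:
  M_2 = wx(L-x)/2 = (-11)·(10/3)·(10-(10/3))/2 = -1100/9 kN·m
Superposition: M = Σ M_i = -1900/81 kN·m ≈ -23.456790 kN·m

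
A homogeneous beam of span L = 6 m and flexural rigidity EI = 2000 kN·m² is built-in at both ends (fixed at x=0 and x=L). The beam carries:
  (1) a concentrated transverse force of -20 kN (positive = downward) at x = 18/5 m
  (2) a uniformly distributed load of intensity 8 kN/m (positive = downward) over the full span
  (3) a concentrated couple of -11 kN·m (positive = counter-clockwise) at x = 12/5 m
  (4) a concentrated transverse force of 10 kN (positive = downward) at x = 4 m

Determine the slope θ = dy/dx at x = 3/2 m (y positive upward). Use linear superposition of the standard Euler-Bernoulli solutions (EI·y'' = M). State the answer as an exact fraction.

θ(3/2) = -111/25000 rad

Load 1 — point force P=-20 kN at a=18/5 m (b=L-a=12/5):
  θ_1 = -Pb²x(2aL-(3a+b)x)/(2L³EI)  [x≤a] = -(-20)·(12/5)²·(3/2)·(2·(18/5)·6-(3·(18/5)+(12/5))·(3/2))/(2·6³·2000) = 117/25000 rad
Load 2 — uniform load w=8 kN/m over full span:
  θ_2 = -wx(L-x)(L-2x)/(12EI) = -8·(3/2)·(6-(3/2))·(6-2·(3/2))/(12·2000) = -27/4000 rad
Load 3 — applied couple M₀=-11 kN·m at a=12/5 m (b=L-a=18/5):
  θ_3 = (R_Ax²/2 - M_Ax)/EI  [x≤a] with R_A=-66/25, M_A=-33/25 = ((-66/25)·(3/2)²/2 - (-33/25)·(3/2))/2000 = -99/200000 rad
Load 4 — point force P=10 kN at a=4 m (b=L-a=2):
  θ_4 = -Pb²x(2aL-(3a+b)x)/(2L³EI)  [x≤a] = -10·2²·(3/2)·(2·4·6-(3·4+2)·(3/2))/(2·6³·2000) = -3/1600 rad
Superposition: θ = Σ θ_i = -111/25000 rad ≈ -0.004440 rad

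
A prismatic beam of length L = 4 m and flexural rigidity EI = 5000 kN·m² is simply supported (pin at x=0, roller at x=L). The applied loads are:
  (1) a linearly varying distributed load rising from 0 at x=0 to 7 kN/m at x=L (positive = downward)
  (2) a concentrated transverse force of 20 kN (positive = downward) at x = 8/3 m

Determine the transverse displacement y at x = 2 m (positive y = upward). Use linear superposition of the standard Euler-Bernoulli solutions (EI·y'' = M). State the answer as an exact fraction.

Load 1 — triangular load w₀=7 kN/m (0→w₀ over full span):
  y_1 = -w₀x(7L⁴-10L²x²+3x⁴)/(360LEI) = -7·2·(7·4⁴-10·4²·2²+3·2⁴)/(360·4·5000) = -7/3000 m
Load 2 — point force P=20 kN at a=8/3 m (b=L-a=4/3):
  y_2 = -Pbx(L²-b²-x²)/(6LEI)  [x≤a] = -20·(4/3)·2·(4²-(4/3)²-2²)/(6·4·5000) = -46/10125 m
Superposition: y = Σ y_i = -557/81000 m ≈ -0.006877 m

y(2) = -557/81000 m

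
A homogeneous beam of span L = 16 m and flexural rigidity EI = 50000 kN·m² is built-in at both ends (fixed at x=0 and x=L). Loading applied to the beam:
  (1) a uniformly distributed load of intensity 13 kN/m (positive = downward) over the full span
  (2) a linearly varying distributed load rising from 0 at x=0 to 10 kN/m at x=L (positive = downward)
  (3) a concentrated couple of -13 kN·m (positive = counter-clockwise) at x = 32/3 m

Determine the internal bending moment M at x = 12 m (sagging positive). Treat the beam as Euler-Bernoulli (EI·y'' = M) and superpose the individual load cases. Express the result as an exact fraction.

M(12) = 185/3 kN·m

Load 1 — uniform load w=13 kN/m over full span:
  M_1 = wLx/2 - wL²/12 - wx²/2 = 13·16·12/2 - 13·16²/12 - 13·12²/2 = 104/3 kN·m
Load 2 — triangular load w₀=10 kN/m (0→w₀ over full span):
  M_2 = 3w₀Lx/20 - w₀L²/30 - w₀x³/(6L) = 3·10·16·12/20 - 10·16²/30 - 10·12³/(6·16) = 68/3 kN·m
Load 3 — applied couple M₀=-13 kN·m at a=32/3 m (b=L-a=16/3):
  M_3 = R_Ax - M_A - M₀  [x>a] with R_A=-13/12, M_A=-13/3 = (-13/12)·12 - (-13/3) - (-13) = 13/3 kN·m
Superposition: M = Σ M_i = 185/3 kN·m ≈ 61.666667 kN·m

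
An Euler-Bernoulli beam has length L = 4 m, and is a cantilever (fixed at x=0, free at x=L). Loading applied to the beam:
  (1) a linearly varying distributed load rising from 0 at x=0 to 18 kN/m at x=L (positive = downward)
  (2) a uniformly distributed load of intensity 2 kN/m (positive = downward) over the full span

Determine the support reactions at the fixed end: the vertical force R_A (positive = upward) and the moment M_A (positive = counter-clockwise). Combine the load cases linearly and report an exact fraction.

R_A = 44 kN, M_A = 112 kN·m

Load 1 — triangular load w₀=18 kN/m (0→w₀ over full span):
  R_A = w₀L/2 = 18·4/2 = 36 kN
  M_A = w₀L²/3 = 18·4²/3 = 96 kN·m
Load 2 — uniform load w=2 kN/m over full span:
  R_A = wL = 2·4 = 8 kN
  M_A = wL²/2 = 2·4²/2 = 16 kN·m
Superposition: R_A = 44 kN, M_A = 112 kN·m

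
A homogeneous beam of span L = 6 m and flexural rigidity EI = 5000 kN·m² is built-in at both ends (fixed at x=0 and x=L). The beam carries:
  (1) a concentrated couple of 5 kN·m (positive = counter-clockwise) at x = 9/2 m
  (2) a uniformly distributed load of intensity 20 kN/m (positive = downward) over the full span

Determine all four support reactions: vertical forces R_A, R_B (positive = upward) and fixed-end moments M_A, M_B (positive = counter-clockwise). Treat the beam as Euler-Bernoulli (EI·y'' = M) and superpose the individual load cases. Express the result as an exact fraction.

R_A = 975/16 kN, M_A = 985/16 kN·m, R_B = 945/16 kN, M_B = -975/16 kN·m

Load 1 — applied couple M₀=5 kN·m at a=9/2 m (b=L-a=3/2):
  R_A = 6M₀ab/L³ = 6·5·(9/2)·(3/2)/6³ = 15/16 kN
  M_A = M₀b(2a-b)/L² = 5·(3/2)·(2·(9/2)-(3/2))/6² = 25/16 kN·m
  R_B = -6M₀ab/L³ = -6·5·(9/2)·(3/2)/6³ = -15/16 kN
  M_B = M₀a(2b-a)/L² = 5·(9/2)·(2·(3/2)-(9/2))/6² = -15/16 kN·m
Load 2 — uniform load w=20 kN/m over full span:
  R_A = wL/2 = 20·6/2 = 60 kN
  M_A = wL²/12 = 20·6²/12 = 60 kN·m
  R_B = wL/2 = 20·6/2 = 60 kN
  M_B = -wL²/12 = -20·6²/12 = -60 kN·m
Superposition: R_A = 975/16 kN, M_A = 985/16 kN·m, R_B = 945/16 kN, M_B = -975/16 kN·m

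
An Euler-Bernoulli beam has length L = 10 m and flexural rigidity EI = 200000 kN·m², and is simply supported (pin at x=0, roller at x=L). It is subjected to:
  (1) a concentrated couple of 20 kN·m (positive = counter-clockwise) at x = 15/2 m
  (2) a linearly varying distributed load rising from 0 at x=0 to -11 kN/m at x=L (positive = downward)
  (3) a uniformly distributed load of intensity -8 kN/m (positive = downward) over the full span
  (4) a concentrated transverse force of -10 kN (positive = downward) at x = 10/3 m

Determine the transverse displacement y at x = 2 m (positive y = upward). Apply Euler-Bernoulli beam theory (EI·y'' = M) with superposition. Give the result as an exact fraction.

Load 1 — applied couple M₀=20 kN·m at a=15/2 m (b=L-a=5/2):
  y_1 = (M₀x³/(6L)+C₁x)/EI  [x≤a] with C₁=M₀(3b²-L²)/(6L)=-325/12 = (20·2³/(6·10)+(-325/12)·2)/200000 = -103/400000 m
Load 2 — triangular load w₀=-11 kN/m (0→w₀ over full span):
  y_2 = -w₀x(7L⁴-10L²x²+3x⁴)/(360LEI) = -(-11)·2·(7·10⁴-10·10²·2²+3·2⁴)/(360·10·200000) = 473/234375 m
Load 3 — uniform load w=-8 kN/m over full span:
  y_3 = -wx(L³-2Lx²+x³)/(24EI) = -(-8)·2·(10³-2·10·2²+2³)/(24·200000) = 29/9375 m
Load 4 — point force P=-10 kN at a=10/3 m (b=L-a=20/3):
  y_4 = -Pbx(L²-b²-x²)/(6LEI)  [x≤a] = -(-10)·(20/3)·2·(10²-(20/3)²-2²)/(6·10·200000) = 29/50625 m
Superposition: y = Σ y_i = 4395713/810000000 m ≈ 0.005427 m

y(2) = 4395713/810000000 m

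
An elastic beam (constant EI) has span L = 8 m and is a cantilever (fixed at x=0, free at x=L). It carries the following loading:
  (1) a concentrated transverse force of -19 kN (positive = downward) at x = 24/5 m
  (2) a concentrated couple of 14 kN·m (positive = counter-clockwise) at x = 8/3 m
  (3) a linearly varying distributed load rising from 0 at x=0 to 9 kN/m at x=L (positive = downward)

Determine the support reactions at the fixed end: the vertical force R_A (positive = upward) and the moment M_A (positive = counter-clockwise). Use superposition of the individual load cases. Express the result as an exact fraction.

R_A = 17 kN, M_A = 434/5 kN·m

Load 1 — point force P=-19 kN at a=24/5 m (b=L-a=16/5):
  R_A = P = (-19) = -19 kN
  M_A = Pa = (-19)·(24/5) = -456/5 kN·m
Load 2 — applied couple M₀=14 kN·m at a=8/3 m (b=L-a=16/3):
  R_A = 0 kN
  M_A = -M₀ = -14 kN·m
Load 3 — triangular load w₀=9 kN/m (0→w₀ over full span):
  R_A = w₀L/2 = 9·8/2 = 36 kN
  M_A = w₀L²/3 = 9·8²/3 = 192 kN·m
Superposition: R_A = 17 kN, M_A = 434/5 kN·m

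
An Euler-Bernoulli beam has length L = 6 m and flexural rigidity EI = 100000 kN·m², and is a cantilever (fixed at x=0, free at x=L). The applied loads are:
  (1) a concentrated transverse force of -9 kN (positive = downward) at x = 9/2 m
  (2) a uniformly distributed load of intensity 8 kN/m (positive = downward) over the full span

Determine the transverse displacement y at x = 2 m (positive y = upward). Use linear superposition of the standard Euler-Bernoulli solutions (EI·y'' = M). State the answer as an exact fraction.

Load 1 — point force P=-9 kN at a=9/2 m (b=L-a=3/2):
  y_1 = -Px²(3a-x)/(6EI)  [x≤a] = -(-9)·2²·(3·(9/2)-2)/(6·100000) = 69/100000 m
Load 2 — uniform load w=8 kN/m over full span:
  y_2 = -wx²(x²-4Lx+6L²)/(24EI) = -8·2²·(2²-4·6·2+6·6²)/(24·100000) = -43/18750 m
Superposition: y = Σ y_i = -481/300000 m ≈ -0.001603 m

y(2) = -481/300000 m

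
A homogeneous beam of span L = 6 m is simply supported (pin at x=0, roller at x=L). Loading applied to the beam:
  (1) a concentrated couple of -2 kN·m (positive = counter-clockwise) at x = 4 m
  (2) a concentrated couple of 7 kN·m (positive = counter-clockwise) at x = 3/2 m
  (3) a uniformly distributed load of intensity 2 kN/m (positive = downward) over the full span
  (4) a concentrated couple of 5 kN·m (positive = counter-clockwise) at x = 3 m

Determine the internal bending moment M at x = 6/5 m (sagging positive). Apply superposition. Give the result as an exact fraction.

Load 1 — applied couple M₀=-2 kN·m at a=4 m (b=L-a=2):
  M_1 = M₀x/L  [x≤a] = (-2)·(6/5)/6 = -2/5 kN·m
Load 2 — applied couple M₀=7 kN·m at a=3/2 m (b=L-a=9/2):
  M_2 = M₀x/L  [x≤a] = 7·(6/5)/6 = 7/5 kN·m
Load 3 — uniform load w=2 kN/m over full span:
  M_3 = wx(L-x)/2 = 2·(6/5)·(6-(6/5))/2 = 144/25 kN·m
Load 4 — applied couple M₀=5 kN·m at a=3 m (b=L-a=3):
  M_4 = M₀x/L  [x≤a] = 5·(6/5)/6 = 1 kN·m
Superposition: M = Σ M_i = 194/25 kN·m ≈ 7.760000 kN·m

M(6/5) = 194/25 kN·m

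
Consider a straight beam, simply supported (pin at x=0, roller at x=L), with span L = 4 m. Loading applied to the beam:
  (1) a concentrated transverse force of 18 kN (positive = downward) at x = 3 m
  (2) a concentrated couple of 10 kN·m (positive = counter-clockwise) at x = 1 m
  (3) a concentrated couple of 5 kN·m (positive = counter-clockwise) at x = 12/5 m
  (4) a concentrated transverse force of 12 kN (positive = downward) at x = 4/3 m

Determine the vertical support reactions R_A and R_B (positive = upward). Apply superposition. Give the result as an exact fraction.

Load 1 — point force P=18 kN at a=3 m (b=L-a=1):
  R_A = Pb/L = 18·1/4 = 9/2 kN
  R_B = Pa/L = 18·3/4 = 27/2 kN
Load 2 — applied couple M₀=10 kN·m at a=1 m (b=L-a=3):
  R_A = M₀/L = 10/4 = 5/2 kN
  R_B = -M₀/L = -10/4 = -5/2 kN
Load 3 — applied couple M₀=5 kN·m at a=12/5 m (b=L-a=8/5):
  R_A = M₀/L = 5/4 kN
  R_B = -M₀/L = -5/4 kN
Load 4 — point force P=12 kN at a=4/3 m (b=L-a=8/3):
  R_A = Pb/L = 12·(8/3)/4 = 8 kN
  R_B = Pa/L = 12·(4/3)/4 = 4 kN
Superposition: R_A = 65/4 kN, R_B = 55/4 kN

R_A = 65/4 kN, R_B = 55/4 kN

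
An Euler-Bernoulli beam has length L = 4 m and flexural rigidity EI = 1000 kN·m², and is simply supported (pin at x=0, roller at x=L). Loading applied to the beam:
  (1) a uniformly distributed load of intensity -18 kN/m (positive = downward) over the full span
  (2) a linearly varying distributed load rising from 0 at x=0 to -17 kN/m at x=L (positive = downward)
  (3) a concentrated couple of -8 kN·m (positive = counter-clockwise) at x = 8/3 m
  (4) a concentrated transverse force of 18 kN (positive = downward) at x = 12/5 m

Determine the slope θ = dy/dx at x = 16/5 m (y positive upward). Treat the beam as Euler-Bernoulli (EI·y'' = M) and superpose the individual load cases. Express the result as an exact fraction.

θ(16/5) = -30769/703125 rad

Load 1 — uniform load w=-18 kN/m over full span:
  θ_1 = -w(L³-6Lx²+4x³)/(24EI) = -(-18)·(4³-6·4·(16/5)²+4·(16/5)³)/(24·1000) = -594/15625 rad
Load 2 — triangular load w₀=-17 kN/m (0→w₀ over full span):
  θ_2 = -w₀(7L⁴-30L²x²+15x⁴)/(360LEI) = -(-17)·(7·4⁴-30·4²·(16/5)²+15·(16/5)⁴)/(360·4·1000) = -12869/703125 rad
Load 3 — applied couple M₀=-8 kN·m at a=8/3 m (b=L-a=4/3):
  θ_3 = (M₀x²/(2L)-M₀(x-a)+C₁)/EI  [x>a] with C₁=M₀(3b²-L²)/(6L)=32/9 = ((-8)·(16/5)²/(2·4)-(-8)·((16/5)-(8/3))+(32/9))/1000 = -68/28125 rad
Load 4 — point force P=18 kN at a=12/5 m (b=L-a=8/5):
  θ_4 = -Pa(2L²-6Lx+3x²+a²)/(6LEI)  [x>a] = -18·(12/5)·(2·4²-6·4·(16/5)+3·(16/5)²+(12/5)²)/(6·4·1000) = 234/15625 rad
Superposition: θ = Σ θ_i = -30769/703125 rad ≈ -0.043760 rad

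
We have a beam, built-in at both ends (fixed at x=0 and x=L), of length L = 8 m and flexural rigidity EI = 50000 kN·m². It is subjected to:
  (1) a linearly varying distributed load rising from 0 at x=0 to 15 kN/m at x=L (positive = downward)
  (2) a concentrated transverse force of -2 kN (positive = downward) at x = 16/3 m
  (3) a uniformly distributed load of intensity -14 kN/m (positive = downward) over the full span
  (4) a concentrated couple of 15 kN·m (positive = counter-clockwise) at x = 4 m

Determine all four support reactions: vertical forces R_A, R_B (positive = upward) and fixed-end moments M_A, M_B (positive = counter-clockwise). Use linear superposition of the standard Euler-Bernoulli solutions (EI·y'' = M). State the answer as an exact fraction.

R_A = -15425/432 kN, M_A = -4331/108 kN·m, R_B = -7903/432 kN, M_B = 3541/108 kN·m

Load 1 — triangular load w₀=15 kN/m (0→w₀ over full span):
  R_A = 3w₀L/20 = 3·15·8/20 = 18 kN
  M_A = w₀L²/30 = 15·8²/30 = 32 kN·m
  R_B = 7w₀L/20 = 7·15·8/20 = 42 kN
  M_B = -w₀L²/20 = -15·8²/20 = -48 kN·m
Load 2 — point force P=-2 kN at a=16/3 m (b=L-a=8/3):
  R_A = Pb²(3a+b)/L³ = (-2)·(8/3)²·(3·(16/3)+(8/3))/8³ = -14/27 kN
  M_A = Pab²/L² = (-2)·(16/3)·(8/3)²/8² = -32/27 kN·m
  R_B = Pa²(a+3b)/L³ = (-2)·(16/3)²·((16/3)+3·(8/3))/8³ = -40/27 kN
  M_B = -Pa²b/L² = -(-2)·(16/3)²·(8/3)/8² = 64/27 kN·m
Load 3 — uniform load w=-14 kN/m over full span:
  R_A = wL/2 = (-14)·8/2 = -56 kN
  M_A = wL²/12 = (-14)·8²/12 = -224/3 kN·m
  R_B = wL/2 = (-14)·8/2 = -56 kN
  M_B = -wL²/12 = -(-14)·8²/12 = 224/3 kN·m
Load 4 — applied couple M₀=15 kN·m at a=4 m (b=L-a=4):
  R_A = 6M₀ab/L³ = 6·15·4·4/8³ = 45/16 kN
  M_A = M₀b(2a-b)/L² = 15·4·(2·4-4)/8² = 15/4 kN·m
  R_B = -6M₀ab/L³ = -6·15·4·4/8³ = -45/16 kN
  M_B = M₀a(2b-a)/L² = 15·4·(2·4-4)/8² = 15/4 kN·m
Superposition: R_A = -15425/432 kN, M_A = -4331/108 kN·m, R_B = -7903/432 kN, M_B = 3541/108 kN·m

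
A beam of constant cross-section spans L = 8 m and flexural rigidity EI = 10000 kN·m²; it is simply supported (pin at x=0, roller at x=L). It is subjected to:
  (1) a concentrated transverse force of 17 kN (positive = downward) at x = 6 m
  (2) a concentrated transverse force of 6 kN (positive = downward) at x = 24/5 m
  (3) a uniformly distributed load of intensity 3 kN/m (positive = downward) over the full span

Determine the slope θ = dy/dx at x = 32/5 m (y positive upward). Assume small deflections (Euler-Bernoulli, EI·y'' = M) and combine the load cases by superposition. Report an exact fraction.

θ(32/5) = 28459/2500000 rad

Load 1 — point force P=17 kN at a=6 m (b=L-a=2):
  θ_1 = -Pa(2L²-6Lx+3x²+a²)/(6LEI)  [x>a] = -17·6·(2·8²-6·8·(32/5)+3·(32/5)²+6²)/(6·8·10000) = 2159/500000 rad
Load 2 — point force P=6 kN at a=24/5 m (b=L-a=16/5):
  θ_2 = -Pa(2L²-6Lx+3x²+a²)/(6LEI)  [x>a] = -6·(24/5)·(2·8²-6·8·(32/5)+3·(32/5)²+(24/5)²)/(6·8·10000) = 156/78125 rad
Load 3 — uniform load w=3 kN/m over full span:
  θ_3 = -w(L³-6Lx²+4x³)/(24EI) = -3·(8³-6·8·(32/5)²+4·(32/5)³)/(24·10000) = 396/78125 rad
Superposition: θ = Σ θ_i = 28459/2500000 rad ≈ 0.011384 rad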